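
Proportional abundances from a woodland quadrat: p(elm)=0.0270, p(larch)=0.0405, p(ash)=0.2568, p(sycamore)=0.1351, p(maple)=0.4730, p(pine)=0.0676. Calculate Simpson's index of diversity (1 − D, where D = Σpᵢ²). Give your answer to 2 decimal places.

0.69

D = 0.027² + 0.0405² + 0.2568² + 0.1351² + 0.473² + 0.0676² = 0.0007 + 0.0016 + 0.0659 + 0.0183 + 0.2237 + 0.0046 = 0.3149 (working shown to 4 dp, full precision carried).
So 1 − D = 0.6851, i.e. 0.69 to 2 decimal places.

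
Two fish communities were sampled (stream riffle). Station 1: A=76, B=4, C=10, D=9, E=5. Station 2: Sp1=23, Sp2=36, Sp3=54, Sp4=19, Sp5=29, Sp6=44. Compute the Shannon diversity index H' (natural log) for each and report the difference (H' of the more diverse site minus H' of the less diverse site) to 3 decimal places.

Station 1: N=104, proportions 0.73077, 0.03846, 0.09615, 0.08654, 0.04808, giving H' = 0.93738 (working shown to 5 dp, full precision carried).
Station 2: N=205, proportions 0.1122, 0.17561, 0.26341, 0.09268, 0.14146, 0.21463, giving H' = 1.72970.
Difference = |0.93738 − 1.72970| = 0.79232, i.e. 0.792 to 3 decimal places.

0.792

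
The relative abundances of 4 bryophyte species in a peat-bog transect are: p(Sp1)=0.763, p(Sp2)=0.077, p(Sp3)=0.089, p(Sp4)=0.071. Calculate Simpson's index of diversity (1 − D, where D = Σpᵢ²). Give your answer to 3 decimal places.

0.399

D = 0.763² + 0.077² + 0.089² + 0.071² = 0.58217 + 0.00593 + 0.00792 + 0.00504 = 0.60106 (working shown to 5 dp, full precision carried).
So 1 − D = 0.39894, i.e. 0.399 to 3 decimal places.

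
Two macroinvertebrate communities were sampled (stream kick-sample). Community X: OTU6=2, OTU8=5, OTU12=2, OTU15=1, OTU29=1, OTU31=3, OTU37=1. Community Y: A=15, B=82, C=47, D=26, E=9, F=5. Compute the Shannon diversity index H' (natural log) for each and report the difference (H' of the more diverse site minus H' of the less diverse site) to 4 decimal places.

Community X: N=15, proportions 0.133333, 0.333333, 0.133333, 0.066667, 0.066667, 0.2, 0.066667, giving H' = 1.767009 (working shown to 6 dp, full precision carried).
Community Y: N=184, proportions 0.081522, 0.445652, 0.255435, 0.141304, 0.048913, 0.027174, giving H' = 1.435254.
Difference = |1.767009 − 1.435254| = 0.331755, i.e. 0.3318 to 4 decimal places.

0.3318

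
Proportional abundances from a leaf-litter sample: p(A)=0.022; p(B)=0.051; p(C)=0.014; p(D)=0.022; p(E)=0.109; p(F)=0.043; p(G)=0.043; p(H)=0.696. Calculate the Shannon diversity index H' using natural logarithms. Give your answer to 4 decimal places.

Each pᵢ ln pᵢ term (working shown to 6 dp, full precision carried): 0.022×(-3.816713)=-0.083968, 0.051×(-2.975930)=-0.151772, 0.014×(-4.268698)=-0.059762, 0.022×(-3.816713)=-0.083968, 0.109×(-2.216407)=-0.241588, 0.043×(-3.146555)=-0.135302, 0.043×(-3.146555)=-0.135302, 0.696×(-0.362406)=-0.252234.
Sum = -1.143896, so H' = 1.1439.

1.1439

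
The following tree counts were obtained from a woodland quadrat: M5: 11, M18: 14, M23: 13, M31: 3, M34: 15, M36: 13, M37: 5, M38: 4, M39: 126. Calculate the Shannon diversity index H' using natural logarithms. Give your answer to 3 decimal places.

1.412

Total N = 11+14+13+3+15+13+5+4+126 = 204, so the proportions are 0.05392, 0.06863, 0.06373, 0.01471, 0.07353, 0.06373, 0.02451, 0.01961, 0.61765 (working shown to 5 dp, full precision carried).
Each pᵢ ln pᵢ term: 0.05392×(-2.92022)=-0.15746, 0.06863×(-2.67906)=-0.18386, 0.06373×(-2.75317)=-0.17545, 0.01471×(-4.21951)=-0.06205, 0.07353×(-2.61007)=-0.19192, 0.06373×(-2.75317)=-0.17545, 0.02451×(-3.70868)=-0.09090, 0.01961×(-3.93183)=-0.07709, 0.61765×(-0.48184)=-0.29761.
Sum = -1.41178, so H' = 1.412.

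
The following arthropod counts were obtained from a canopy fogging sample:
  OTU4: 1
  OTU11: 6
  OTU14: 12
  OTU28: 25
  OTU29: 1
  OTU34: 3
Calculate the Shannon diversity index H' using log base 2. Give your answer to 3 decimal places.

Total N = 1+6+12+25+1+3 = 48, so the proportions are 0.02083, 0.125, 0.25, 0.52083, 0.02083, 0.0625 (working shown to 5 dp, full precision carried).
Each pᵢ log₂ pᵢ term: 0.02083×(-5.58496)=-0.11635, 0.125×(-3.00000)=-0.37500, 0.25×(-2.00000)=-0.50000, 0.52083×(-0.94111)=-0.49016, 0.02083×(-5.58496)=-0.11635, 0.0625×(-4.00000)=-0.25000.
Sum = -1.84787, so H' = 1.848.

1.848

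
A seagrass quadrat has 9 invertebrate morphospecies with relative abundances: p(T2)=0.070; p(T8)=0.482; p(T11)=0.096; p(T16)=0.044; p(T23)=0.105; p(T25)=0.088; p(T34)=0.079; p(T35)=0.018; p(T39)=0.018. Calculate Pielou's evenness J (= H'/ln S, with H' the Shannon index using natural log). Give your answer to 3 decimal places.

H' = −Σ pᵢ ln pᵢ = −((-0.18615) + (-0.35177) + (-0.22497) + (-0.13744) + (-0.23665) + (-0.21388) + (-0.20053) + (-0.07231) + (-0.07231)) = 1.69600 (working shown to 5 dp, full precision carried).
With S = 9 species, ln S = 2.19722, so J = 1.69600/2.19722 = 0.77188, i.e. 0.772 to 3 decimal places.

0.772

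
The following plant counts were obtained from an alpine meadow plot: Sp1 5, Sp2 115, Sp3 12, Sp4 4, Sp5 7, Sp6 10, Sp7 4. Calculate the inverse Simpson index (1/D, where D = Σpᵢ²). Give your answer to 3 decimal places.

1.816

Total N = 5+115+12+4+7+10+4 = 157, so the proportions are 0.031847, 0.732484, 0.076433, 0.025478, 0.044586, 0.063694, 0.025478 (working shown to 6 dp, full precision carried).
D = 0.031847² + 0.732484² + 0.076433² + 0.025478² + 0.044586² + 0.063694² + 0.025478² = 0.001014 + 0.536533 + 0.005842 + 0.000649 + 0.001988 + 0.004057 + 0.000649 = 0.550732.
So 1/D = 1.81576, i.e. 1.816 to 3 decimal places.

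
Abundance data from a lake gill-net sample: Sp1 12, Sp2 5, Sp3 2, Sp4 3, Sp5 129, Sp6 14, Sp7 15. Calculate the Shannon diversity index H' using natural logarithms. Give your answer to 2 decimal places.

1.04

Total N = 12+5+2+3+129+14+15 = 180, so the proportions are 0.0667, 0.0278, 0.0111, 0.0167, 0.7167, 0.0778, 0.0833 (working shown to 4 dp, full precision carried).
Each pᵢ ln pᵢ term: 0.0667×(-2.7081)=-0.1805, 0.0278×(-3.5835)=-0.0995, 0.0111×(-4.4998)=-0.0500, 0.0167×(-4.0943)=-0.0682, 0.7167×(-0.3331)=-0.2388, 0.0778×(-2.5539)=-0.1986, 0.0833×(-2.4849)=-0.2071.
Sum = -1.0428, so H' = 1.04.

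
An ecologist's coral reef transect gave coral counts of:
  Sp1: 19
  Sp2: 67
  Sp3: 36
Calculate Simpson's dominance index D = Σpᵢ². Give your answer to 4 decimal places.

Total N = 19+67+36 = 122, so the proportions are 0.155738, 0.54918, 0.295082 (working shown to 6 dp, full precision carried).
D = 0.155738² + 0.54918² + 0.295082² = 0.024254 + 0.301599 + 0.087073 = 0.412927.
To 4 decimal places, D = 0.4129.

0.4129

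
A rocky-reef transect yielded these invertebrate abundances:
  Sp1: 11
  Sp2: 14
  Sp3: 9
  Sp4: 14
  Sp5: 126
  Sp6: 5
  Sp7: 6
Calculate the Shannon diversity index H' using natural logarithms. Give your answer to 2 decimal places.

Total N = 11+14+9+14+126+5+6 = 185, so the proportions are 0.0595, 0.0757, 0.0486, 0.0757, 0.6811, 0.027, 0.0324 (working shown to 4 dp, full precision carried).
Each pᵢ ln pᵢ term: 0.0595×(-2.8225)=-0.1678, 0.0757×(-2.5813)=-0.1953, 0.0486×(-3.0231)=-0.1471, 0.0757×(-2.5813)=-0.1953, 0.6811×(-0.3841)=-0.2616, 0.027×(-3.6109)=-0.0976, 0.0324×(-3.4286)=-0.1112.
Sum = -1.1760, so H' = 1.18.

1.18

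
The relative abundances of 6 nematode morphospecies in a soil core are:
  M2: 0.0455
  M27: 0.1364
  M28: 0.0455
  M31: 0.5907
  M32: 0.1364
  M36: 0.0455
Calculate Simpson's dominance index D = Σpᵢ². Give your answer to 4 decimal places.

D = 0.0455² + 0.1364² + 0.0455² + 0.5907² + 0.1364² + 0.0455² = 0.002070 + 0.018605 + 0.002070 + 0.348926 + 0.018605 + 0.002070 = 0.392347 (working shown to 6 dp, full precision carried).
To 4 decimal places, D = 0.3923.

0.3923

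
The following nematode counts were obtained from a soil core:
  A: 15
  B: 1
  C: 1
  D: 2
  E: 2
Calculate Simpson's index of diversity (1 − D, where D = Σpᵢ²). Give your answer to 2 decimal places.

0.47

Total N = 15+1+1+2+2 = 21, so the proportions are 0.7143, 0.0476, 0.0476, 0.0952, 0.0952 (working shown to 4 dp, full precision carried).
D = 0.7143² + 0.0476² + 0.0476² + 0.0952² + 0.0952² = 0.5102 + 0.0023 + 0.0023 + 0.0091 + 0.0091 = 0.5329.
So 1 − D = 0.4671, i.e. 0.47 to 2 decimal places.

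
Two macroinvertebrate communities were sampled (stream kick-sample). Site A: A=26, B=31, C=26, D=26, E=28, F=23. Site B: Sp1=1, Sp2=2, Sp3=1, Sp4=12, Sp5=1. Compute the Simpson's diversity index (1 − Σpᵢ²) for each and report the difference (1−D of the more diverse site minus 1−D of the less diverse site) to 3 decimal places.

0.354

Site A: N=160, proportions 0.1625, 0.19375, 0.1625, 0.1625, 0.175, 0.14375, giving 1−D = 0.83195 (working shown to 5 dp, full precision carried).
Site B: N=17, proportions 0.05882, 0.11765, 0.05882, 0.70588, 0.05882, giving 1−D = 0.47751.
Difference = |0.83195 − 0.47751| = 0.35444, i.e. 0.354 to 3 decimal places.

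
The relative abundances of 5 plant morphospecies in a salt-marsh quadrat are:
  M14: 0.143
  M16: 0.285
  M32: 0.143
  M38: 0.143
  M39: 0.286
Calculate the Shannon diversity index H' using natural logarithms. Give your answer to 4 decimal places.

1.5501

Each pᵢ ln pᵢ term (working shown to 6 dp, full precision carried): 0.143×(-1.944911)=-0.278122, 0.285×(-1.255266)=-0.357751, 0.143×(-1.944911)=-0.278122, 0.143×(-1.944911)=-0.278122, 0.286×(-1.251763)=-0.358004.
Sum = -1.550122, so H' = 1.5501.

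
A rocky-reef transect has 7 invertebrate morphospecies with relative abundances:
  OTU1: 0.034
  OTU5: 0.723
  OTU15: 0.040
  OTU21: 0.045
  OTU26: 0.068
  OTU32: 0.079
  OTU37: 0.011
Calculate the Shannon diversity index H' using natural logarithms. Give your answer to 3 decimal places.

Each pᵢ ln pᵢ term (working shown to 5 dp, full precision carried): 0.034×(-3.38139)=-0.11497, 0.723×(-0.32435)=-0.23450, 0.04×(-3.21888)=-0.12876, 0.045×(-3.10109)=-0.13955, 0.068×(-2.68825)=-0.18280, 0.079×(-2.53831)=-0.20053, 0.011×(-4.50986)=-0.04961.
Sum = -1.05071, so H' = 1.051.

1.051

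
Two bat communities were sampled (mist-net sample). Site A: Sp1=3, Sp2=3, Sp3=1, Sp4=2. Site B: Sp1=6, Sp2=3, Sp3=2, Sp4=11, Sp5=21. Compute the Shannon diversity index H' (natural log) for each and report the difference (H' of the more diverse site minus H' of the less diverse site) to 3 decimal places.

0.009

Site A: N=9, proportions 0.333333, 0.333333, 0.111111, 0.222222, giving H' = 1.310784 (working shown to 6 dp, full precision carried).
Site B: N=43, proportions 0.139535, 0.069767, 0.046512, 0.255814, 0.488372, giving H' = 1.302026.
Difference = |1.310784 − 1.302026| = 0.008758, i.e. 0.009 to 3 decimal places.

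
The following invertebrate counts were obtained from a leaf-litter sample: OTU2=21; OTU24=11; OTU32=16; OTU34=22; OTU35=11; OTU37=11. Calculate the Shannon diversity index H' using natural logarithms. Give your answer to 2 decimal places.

1.75

Total N = 21+11+16+22+11+11 = 92, so the proportions are 0.2283, 0.1196, 0.1739, 0.2391, 0.1196, 0.1196 (working shown to 4 dp, full precision carried).
Each pᵢ ln pᵢ term: 0.2283×(-1.4773)=-0.3372, 0.1196×(-2.1239)=-0.2539, 0.1739×(-1.7492)=-0.3042, 0.2391×(-1.4307)=-0.3421, 0.1196×(-2.1239)=-0.2539, 0.1196×(-2.1239)=-0.2539.
Sum = -1.7454, so H' = 1.75.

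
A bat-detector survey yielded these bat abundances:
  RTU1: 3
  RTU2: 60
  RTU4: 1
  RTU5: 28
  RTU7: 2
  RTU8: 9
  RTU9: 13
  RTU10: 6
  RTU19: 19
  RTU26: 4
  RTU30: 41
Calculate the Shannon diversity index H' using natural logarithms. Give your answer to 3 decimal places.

1.886

Total N = 3+60+1+28+2+9+13+6+19+4+41 = 186, so the proportions are 0.01613, 0.32258, 0.00538, 0.15054, 0.01075, 0.04839, 0.06989, 0.03226, 0.10215, 0.02151, 0.22043 (working shown to 5 dp, full precision carried).
Each pᵢ ln pᵢ term: 0.01613×(-4.12713)=-0.06657, 0.32258×(-1.13140)=-0.36497, 0.00538×(-5.22575)=-0.02810, 0.15054×(-1.89354)=-0.28505, 0.01075×(-4.53260)=-0.04874, 0.04839×(-3.02852)=-0.14654, 0.06989×(-2.66080)=-0.18597, 0.03226×(-3.43399)=-0.11077, 0.10215×(-2.28131)=-0.23304, 0.02151×(-3.83945)=-0.08257, 0.22043×(-1.51217)=-0.33333.
Sum = -1.88564, so H' = 1.886.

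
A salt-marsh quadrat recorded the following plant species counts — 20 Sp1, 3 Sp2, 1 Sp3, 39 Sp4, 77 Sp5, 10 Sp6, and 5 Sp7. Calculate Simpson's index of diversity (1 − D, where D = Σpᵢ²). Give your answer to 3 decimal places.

0.668

Total N = 20+3+1+39+77+10+5 = 155, so the proportions are 0.12903, 0.01935, 0.00645, 0.25161, 0.49677, 0.06452, 0.03226 (working shown to 5 dp, full precision carried).
D = 0.12903² + 0.01935² + 0.00645² + 0.25161² + 0.49677² + 0.06452² + 0.03226² = 0.01665 + 0.00037 + 0.00004 + 0.06331 + 0.24678 + 0.00416 + 0.00104 = 0.33236.
So 1 − D = 0.66764, i.e. 0.668 to 3 decimal places.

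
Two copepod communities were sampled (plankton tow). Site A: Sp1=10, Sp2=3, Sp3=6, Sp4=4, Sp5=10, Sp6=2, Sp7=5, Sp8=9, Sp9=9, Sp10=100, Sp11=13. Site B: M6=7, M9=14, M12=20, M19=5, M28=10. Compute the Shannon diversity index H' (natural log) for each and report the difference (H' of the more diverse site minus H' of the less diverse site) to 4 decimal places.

0.0857

Site A: N=171, proportions 0.05848, 0.017544, 0.035088, 0.023392, 0.05848, 0.011696, 0.02924, 0.052632, 0.052632, 0.584795, 0.076023, giving H' = 1.583253 (working shown to 6 dp, full precision carried).
Site B: N=56, proportions 0.125, 0.25, 0.357143, 0.089286, 0.178571, giving H' = 1.497568.
Difference = |1.583253 − 1.497568| = 0.085685, i.e. 0.0857 to 4 decimal places.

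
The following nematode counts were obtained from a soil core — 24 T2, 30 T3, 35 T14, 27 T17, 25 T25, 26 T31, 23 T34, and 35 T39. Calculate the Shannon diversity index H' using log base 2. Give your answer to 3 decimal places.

Total N = 24+30+35+27+25+26+23+35 = 225, so the proportions are 0.10667, 0.13333, 0.15556, 0.12, 0.11111, 0.11556, 0.10222, 0.15556 (working shown to 5 dp, full precision carried).
Each pᵢ log₂ pᵢ term: 0.10667×(-3.22882)=-0.34441, 0.13333×(-2.90689)=-0.38759, 0.15556×(-2.68450)=-0.41759, 0.12×(-3.05889)=-0.36707, 0.11111×(-3.16993)=-0.35221, 0.11556×(-3.11334)=-0.35976, 0.10222×(-3.29022)=-0.33633, 0.15556×(-2.68450)=-0.41759.
Sum = -2.98255, so H' = 2.983.

2.983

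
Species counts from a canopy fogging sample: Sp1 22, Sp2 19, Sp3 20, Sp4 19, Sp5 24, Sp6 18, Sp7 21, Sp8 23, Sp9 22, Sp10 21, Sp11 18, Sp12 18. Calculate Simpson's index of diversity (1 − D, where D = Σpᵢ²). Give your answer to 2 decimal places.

0.92

Total N = 22+19+20+19+24+18+21+23+22+21+18+18 = 245, so the proportions are 0.0898, 0.0776, 0.0816, 0.0776, 0.098, 0.0735, 0.0857, 0.0939, 0.0898, 0.0857, 0.0735, 0.0735 (working shown to 4 dp, full precision carried).
D = 0.0898² + 0.0776² + 0.0816² + 0.0776² + 0.098² + 0.0735² + 0.0857² + 0.0939² + 0.0898² + 0.0857² + 0.0735² + 0.0735² = 0.0081 + 0.0060 + 0.0067 + 0.0060 + 0.0096 + 0.0054 + 0.0073 + 0.0088 + 0.0081 + 0.0073 + 0.0054 + 0.0054 = 0.0841.
So 1 − D = 0.9159, i.e. 0.92 to 2 decimal places.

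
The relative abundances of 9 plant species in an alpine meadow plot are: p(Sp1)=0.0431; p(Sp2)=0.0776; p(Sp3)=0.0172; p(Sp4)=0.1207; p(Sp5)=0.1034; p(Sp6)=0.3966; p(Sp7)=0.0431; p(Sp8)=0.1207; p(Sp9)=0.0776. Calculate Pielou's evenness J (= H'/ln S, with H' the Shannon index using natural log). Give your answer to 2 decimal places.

H' = −Σ pᵢ ln pᵢ = −((-0.1355) + (-0.1984) + (-0.0699) + (-0.2552) + (-0.2346) + (-0.3668) + (-0.1355) + (-0.2552) + (-0.1984)) = 1.8495 (working shown to 4 dp, full precision carried).
With S = 9 species, ln S = 2.1972, so J = 1.8495/2.1972 = 0.8417, i.e. 0.84 to 2 decimal places.

0.84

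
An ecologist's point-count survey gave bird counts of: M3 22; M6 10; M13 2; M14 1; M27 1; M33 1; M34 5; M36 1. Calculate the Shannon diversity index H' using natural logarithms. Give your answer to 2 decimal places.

Total N = 22+10+2+1+1+1+5+1 = 43, so the proportions are 0.51163, 0.23256, 0.04651, 0.02326, 0.02326, 0.02326, 0.11628, 0.02326 (working shown to 5 dp, full precision carried).
Each pᵢ ln pᵢ term: 0.51163×(-0.67016)=-0.34287, 0.23256×(-1.45862)=-0.33921, 0.04651×(-3.06805)=-0.14270, 0.02326×(-3.76120)=-0.08747, 0.02326×(-3.76120)=-0.08747, 0.02326×(-3.76120)=-0.08747, 0.11628×(-2.15176)=-0.25020, 0.02326×(-3.76120)=-0.08747.
Sum = -1.42487, so H' = 1.42.

1.42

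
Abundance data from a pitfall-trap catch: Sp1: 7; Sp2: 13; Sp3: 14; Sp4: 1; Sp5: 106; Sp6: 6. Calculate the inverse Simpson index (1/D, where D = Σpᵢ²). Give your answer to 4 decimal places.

1.8490

Total N = 7+13+14+1+106+6 = 147, so the proportions are 0.047619, 0.0884354, 0.0952381, 0.0068027, 0.7210884, 0.0408163 (working shown to 7 dp, full precision carried).
D = 0.047619² + 0.0884354² + 0.0952381² + 0.0068027² + 0.7210884² + 0.0408163² = 0.0022676 + 0.0078208 + 0.0090703 + 0.0000463 + 0.5199685 + 0.0016660 = 0.5408395.
So 1/D = 1.848977, i.e. 1.8490 to 4 decimal places.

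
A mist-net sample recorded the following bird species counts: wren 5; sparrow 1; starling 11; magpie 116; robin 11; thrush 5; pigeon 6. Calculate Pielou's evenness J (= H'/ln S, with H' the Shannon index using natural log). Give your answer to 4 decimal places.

0.4997

Total N = 5+1+11+116+11+5+6 = 155, so the proportions are 0.032258, 0.006452, 0.070968, 0.748387, 0.070968, 0.032258, 0.03871 (working shown to 6 dp, full precision carried).
H' = −Σ pᵢ ln pᵢ = −((-0.110774) + (-0.032538) + (-0.187747) + (-0.216909) + (-0.187747) + (-0.110774) + (-0.125871)) = 0.972360.
With S = 7 species, ln S = 1.945910, so J = 0.972360/1.945910 = 0.499694, i.e. 0.4997 to 4 decimal places.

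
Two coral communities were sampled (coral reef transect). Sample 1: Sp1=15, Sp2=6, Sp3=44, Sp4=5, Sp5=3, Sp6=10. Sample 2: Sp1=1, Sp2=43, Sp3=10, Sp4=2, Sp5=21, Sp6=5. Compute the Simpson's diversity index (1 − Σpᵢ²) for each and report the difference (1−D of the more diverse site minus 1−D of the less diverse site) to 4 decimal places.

Sample 1: N=83, proportions 0.180723, 0.072289, 0.53012, 0.060241, 0.036145, 0.120482, giving 1−D = 0.661634 (working shown to 6 dp, full precision carried).
Sample 2: N=82, proportions 0.012195, 0.52439, 0.121951, 0.02439, 0.256098, 0.060976, giving 1−D = 0.640095.
Difference = |0.661634 − 0.640095| = 0.021539, i.e. 0.0215 to 4 decimal places.

0.0215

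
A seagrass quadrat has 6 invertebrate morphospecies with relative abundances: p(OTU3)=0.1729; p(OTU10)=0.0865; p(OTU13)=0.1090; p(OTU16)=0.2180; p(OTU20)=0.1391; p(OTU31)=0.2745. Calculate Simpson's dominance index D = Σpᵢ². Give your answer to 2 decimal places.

0.19

D = 0.1729² + 0.0865² + 0.109² + 0.218² + 0.1391² + 0.2745² = 0.0299 + 0.0075 + 0.0119 + 0.0475 + 0.0193 + 0.0754 = 0.1915 (working shown to 4 dp, full precision carried).
To 2 decimal places, D = 0.19.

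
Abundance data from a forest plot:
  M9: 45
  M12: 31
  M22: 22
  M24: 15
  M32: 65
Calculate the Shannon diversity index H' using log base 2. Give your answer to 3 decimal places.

2.145

Total N = 45+31+22+15+65 = 178, so the proportions are 0.25281, 0.17416, 0.1236, 0.08427, 0.36517 (working shown to 5 dp, full precision carried).
Each pᵢ log₂ pᵢ term: 0.25281×(-1.98388)=-0.50154, 0.17416×(-2.52154)=-0.43914, 0.1236×(-3.01630)=-0.37280, 0.08427×(-3.56884)=-0.30075, 0.36517×(-1.45337)=-0.53072.
Sum = -2.14496, so H' = 2.145.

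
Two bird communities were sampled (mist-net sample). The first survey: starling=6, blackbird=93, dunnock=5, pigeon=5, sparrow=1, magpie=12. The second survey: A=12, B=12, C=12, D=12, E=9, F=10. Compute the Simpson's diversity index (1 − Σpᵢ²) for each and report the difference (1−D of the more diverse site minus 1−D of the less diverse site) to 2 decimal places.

0.43

The first survey: N=122, proportions 0.0492, 0.7623, 0.041, 0.041, 0.0082, 0.0984, giving 1−D = 0.4034 (working shown to 4 dp, full precision carried).
The second survey: N=67, proportions 0.1791, 0.1791, 0.1791, 0.1791, 0.1343, 0.1493, giving 1−D = 0.8314.
Difference = |0.4034 − 0.8314| = 0.4280, i.e. 0.43 to 2 decimal places.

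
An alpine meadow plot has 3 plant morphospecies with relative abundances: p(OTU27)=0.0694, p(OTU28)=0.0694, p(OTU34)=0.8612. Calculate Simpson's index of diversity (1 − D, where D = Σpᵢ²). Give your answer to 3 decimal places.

0.249

D = 0.0694² + 0.0694² + 0.8612² = 0.00482 + 0.00482 + 0.74167 = 0.75130 (working shown to 5 dp, full precision carried).
So 1 − D = 0.24870, i.e. 0.249 to 3 decimal places.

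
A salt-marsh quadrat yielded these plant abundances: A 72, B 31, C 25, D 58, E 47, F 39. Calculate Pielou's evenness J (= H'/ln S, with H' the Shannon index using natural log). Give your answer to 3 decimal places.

Total N = 72+31+25+58+47+39 = 272, so the proportions are 0.26471, 0.11397, 0.09191, 0.21324, 0.17279, 0.14338 (working shown to 5 dp, full precision carried).
H' = −Σ pᵢ ln pᵢ = −((-0.35183) + (-0.24752) + (-0.21939) + (-0.32953) + (-0.30337) + (-0.27848)) = 1.73011.
With S = 6 species, ln S = 1.79176, so J = 1.73011/1.79176 = 0.96560, i.e. 0.966 to 3 decimal places.

0.966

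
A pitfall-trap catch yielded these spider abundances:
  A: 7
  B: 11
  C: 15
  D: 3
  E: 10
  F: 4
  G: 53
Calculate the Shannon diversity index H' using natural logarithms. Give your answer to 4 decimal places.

1.4997

Total N = 7+11+15+3+10+4+53 = 103, so the proportions are 0.067961, 0.106796, 0.145631, 0.029126, 0.097087, 0.038835, 0.514563 (working shown to 6 dp, full precision carried).
Each pᵢ ln pᵢ term: 0.067961×(-2.688819)=-0.182735, 0.106796×(-2.236834)=-0.238885, 0.145631×(-1.926679)=-0.280584, 0.029126×(-3.536117)=-0.102994, 0.097087×(-2.332144)=-0.226422, 0.038835×(-3.248435)=-0.126153, 0.514563×(-0.664437)=-0.341895.
Sum = -1.499668, so H' = 1.4997.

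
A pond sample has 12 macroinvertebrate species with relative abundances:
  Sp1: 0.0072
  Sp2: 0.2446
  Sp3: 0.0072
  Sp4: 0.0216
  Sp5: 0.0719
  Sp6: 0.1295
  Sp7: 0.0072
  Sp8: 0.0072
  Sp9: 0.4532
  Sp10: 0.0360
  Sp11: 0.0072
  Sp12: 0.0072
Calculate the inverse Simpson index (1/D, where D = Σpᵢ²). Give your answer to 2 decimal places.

D = 0.0072² + 0.2446² + 0.0072² + 0.0216² + 0.0719² + 0.1295² + 0.0072² + 0.0072² + 0.4532² + 0.036² + 0.0072² + 0.0072² = 0.000052 + 0.059829 + 0.000052 + 0.000467 + 0.005170 + 0.016770 + 0.000052 + 0.000052 + 0.205390 + 0.001296 + 0.000052 + 0.000052 = 0.289233 (working shown to 6 dp, full precision carried).
So 1/D = 3.4574, i.e. 3.46 to 2 decimal places.

3.46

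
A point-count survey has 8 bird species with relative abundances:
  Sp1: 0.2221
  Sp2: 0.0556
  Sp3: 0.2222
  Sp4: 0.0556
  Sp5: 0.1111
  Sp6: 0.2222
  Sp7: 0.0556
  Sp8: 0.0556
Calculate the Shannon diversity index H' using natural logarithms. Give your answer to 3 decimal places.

Each pᵢ ln pᵢ term (working shown to 5 dp, full precision carried): 0.2221×(-1.50463)=-0.33418, 0.0556×(-2.88957)=-0.16066, 0.2222×(-1.50418)=-0.33423, 0.0556×(-2.88957)=-0.16066, 0.1111×(-2.19732)=-0.24412, 0.2222×(-1.50418)=-0.33423, 0.0556×(-2.88957)=-0.16066, 0.0556×(-2.88957)=-0.16066.
Sum = -1.88940, so H' = 1.889.

1.889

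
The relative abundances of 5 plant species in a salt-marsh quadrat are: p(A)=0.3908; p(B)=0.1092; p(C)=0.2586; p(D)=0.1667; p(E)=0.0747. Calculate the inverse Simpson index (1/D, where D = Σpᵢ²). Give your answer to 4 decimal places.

D = 0.3908² + 0.1092² + 0.2586² + 0.1667² + 0.0747² = 0.15272464 + 0.01192464 + 0.06687396 + 0.02778889 + 0.00558009 = 0.26489222 (working shown to 8 dp, full precision carried).
So 1/D = 3.775120, i.e. 3.7751 to 4 decimal places.

3.7751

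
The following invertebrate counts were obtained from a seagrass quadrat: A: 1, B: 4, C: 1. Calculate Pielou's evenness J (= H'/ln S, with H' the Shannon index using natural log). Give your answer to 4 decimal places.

Total N = 1+4+1 = 6, so the proportions are 0.166667, 0.666667, 0.166667 (working shown to 6 dp, full precision carried).
H' = −Σ pᵢ ln pᵢ = −((-0.298627) + (-0.270310) + (-0.298627)) = 0.867563.
With S = 3 species, ln S = 1.098612, so J = 0.867563/1.098612 = 0.789690, i.e. 0.7897 to 4 decimal places.

0.7897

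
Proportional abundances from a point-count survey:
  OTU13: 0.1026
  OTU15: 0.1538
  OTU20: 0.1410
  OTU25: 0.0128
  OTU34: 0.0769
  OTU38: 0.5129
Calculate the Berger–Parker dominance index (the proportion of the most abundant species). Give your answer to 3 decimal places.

The largest proportion is 0.5129, i.e. d = 0.513 to 3 decimal places.

0.513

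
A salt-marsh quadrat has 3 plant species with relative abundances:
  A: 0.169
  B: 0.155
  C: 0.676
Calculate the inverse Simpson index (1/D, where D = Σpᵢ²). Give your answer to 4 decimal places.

1.9625

D = 0.169² + 0.155² + 0.676² = 0.0285610 + 0.0240250 + 0.4569760 = 0.5095620 (working shown to 7 dp, full precision carried).
So 1/D = 1.962470, i.e. 1.9625 to 4 decimal places.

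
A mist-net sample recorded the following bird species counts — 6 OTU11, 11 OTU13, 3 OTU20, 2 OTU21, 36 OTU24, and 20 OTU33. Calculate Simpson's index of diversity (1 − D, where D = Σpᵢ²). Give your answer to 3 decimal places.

Total N = 6+11+3+2+36+20 = 78, so the proportions are 0.07692, 0.14103, 0.03846, 0.02564, 0.46154, 0.25641 (working shown to 5 dp, full precision carried).
D = 0.07692² + 0.14103² + 0.03846² + 0.02564² + 0.46154² + 0.25641² = 0.00592 + 0.01989 + 0.00148 + 0.00066 + 0.21302 + 0.06575 = 0.30671.
So 1 − D = 0.69329, i.e. 0.693 to 3 decimal places.

0.693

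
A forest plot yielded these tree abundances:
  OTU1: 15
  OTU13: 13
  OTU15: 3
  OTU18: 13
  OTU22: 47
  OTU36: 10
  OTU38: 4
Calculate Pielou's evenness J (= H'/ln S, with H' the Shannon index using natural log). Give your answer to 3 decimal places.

Total N = 15+13+3+13+47+10+4 = 105, so the proportions are 0.14286, 0.12381, 0.02857, 0.12381, 0.44762, 0.09524, 0.0381 (working shown to 5 dp, full precision carried).
H' = −Σ pᵢ ln pᵢ = −((-0.27799) + (-0.25864) + (-0.10158) + (-0.25864) + (-0.35980) + (-0.22394) + (-0.12448)) = 1.60507.
With S = 7 species, ln S = 1.94591, so J = 1.60507/1.94591 = 0.82484, i.e. 0.825 to 3 decimal places.

0.825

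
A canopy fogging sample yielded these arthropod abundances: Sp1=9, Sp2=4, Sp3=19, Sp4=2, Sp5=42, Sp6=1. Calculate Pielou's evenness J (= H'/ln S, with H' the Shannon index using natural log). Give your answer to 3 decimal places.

0.687

Total N = 9+4+19+2+42+1 = 77, so the proportions are 0.11688, 0.05195, 0.24675, 0.02597, 0.54545, 0.01299 (working shown to 5 dp, full precision carried).
H' = −Σ pᵢ ln pᵢ = −((-0.25090) + (-0.15364) + (-0.34530) + (-0.09482) + (-0.33062) + (-0.05641)) = 1.23169.
With S = 6 species, ln S = 1.79176, so J = 1.23169/1.79176 = 0.68742, i.e. 0.687 to 3 decimal places.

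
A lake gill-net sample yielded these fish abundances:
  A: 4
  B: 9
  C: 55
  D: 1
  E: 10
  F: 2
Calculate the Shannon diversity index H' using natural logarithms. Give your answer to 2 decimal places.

1.06

Total N = 4+9+55+1+10+2 = 81, so the proportions are 0.0494, 0.1111, 0.679, 0.0123, 0.1235, 0.0247 (working shown to 4 dp, full precision carried).
Each pᵢ ln pᵢ term: 0.0494×(-3.0082)=-0.1486, 0.1111×(-2.1972)=-0.2441, 0.679×(-0.3871)=-0.2629, 0.0123×(-4.3944)=-0.0543, 0.1235×(-2.0919)=-0.2583, 0.0247×(-3.7013)=-0.0914.
Sum = -1.0594, so H' = 1.06.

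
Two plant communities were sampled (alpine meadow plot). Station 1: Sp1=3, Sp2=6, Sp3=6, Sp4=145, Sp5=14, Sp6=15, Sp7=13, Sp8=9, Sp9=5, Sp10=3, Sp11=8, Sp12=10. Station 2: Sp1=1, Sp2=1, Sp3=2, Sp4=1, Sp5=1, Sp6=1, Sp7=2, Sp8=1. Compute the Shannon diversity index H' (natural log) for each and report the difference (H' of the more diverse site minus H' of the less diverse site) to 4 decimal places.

Station 1: N=237, proportions 0.012658, 0.025316, 0.025316, 0.611814, 0.059072, 0.063291, 0.054852, 0.037975, 0.021097, 0.012658, 0.033755, 0.042194, giving H' = 1.551964 (working shown to 6 dp, full precision carried).
Station 2: N=10, proportions 0.1, 0.1, 0.2, 0.1, 0.1, 0.1, 0.2, 0.1, giving H' = 2.025326.
Difference = |1.551964 − 2.025326| = 0.473362, i.e. 0.4734 to 4 decimal places.

0.4734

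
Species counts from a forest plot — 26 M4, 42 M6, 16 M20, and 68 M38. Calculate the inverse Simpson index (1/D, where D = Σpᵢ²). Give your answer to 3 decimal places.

3.156

Total N = 26+42+16+68 = 152, so the proportions are 0.171053, 0.276316, 0.105263, 0.447368 (working shown to 6 dp, full precision carried).
D = 0.171053² + 0.276316² + 0.105263² + 0.447368² = 0.029259 + 0.076350 + 0.011080 + 0.200139 = 0.316828.
So 1/D = 3.15628, i.e. 3.156 to 3 decimal places.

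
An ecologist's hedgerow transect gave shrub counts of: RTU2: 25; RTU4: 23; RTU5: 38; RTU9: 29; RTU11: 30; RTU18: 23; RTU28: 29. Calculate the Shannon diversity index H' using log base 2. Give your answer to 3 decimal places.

Total N = 25+23+38+29+30+23+29 = 197, so the proportions are 0.1269, 0.11675, 0.19289, 0.14721, 0.15228, 0.11675, 0.14721 (working shown to 5 dp, full precision carried).
Each pᵢ log₂ pᵢ term: 0.1269×(-2.97820)=-0.37794, 0.11675×(-3.09849)=-0.36175, 0.19289×(-2.37412)=-0.45795, 0.14721×(-2.76407)=-0.40689, 0.15228×(-2.71516)=-0.41348, 0.11675×(-3.09849)=-0.36175, 0.14721×(-2.76407)=-0.40689.
Sum = -2.78667, so H' = 2.787.

2.787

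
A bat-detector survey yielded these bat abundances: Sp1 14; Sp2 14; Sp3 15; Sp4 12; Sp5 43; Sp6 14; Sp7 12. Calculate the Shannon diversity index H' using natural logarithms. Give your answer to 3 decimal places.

1.814

Total N = 14+14+15+12+43+14+12 = 124, so the proportions are 0.1129, 0.1129, 0.12097, 0.09677, 0.34677, 0.1129, 0.09677 (working shown to 5 dp, full precision carried).
Each pᵢ ln pᵢ term: 0.1129×(-2.18122)=-0.24627, 0.1129×(-2.18122)=-0.24627, 0.12097×(-2.11223)=-0.25551, 0.09677×(-2.33537)=-0.22600, 0.34677×(-1.05908)=-0.36726, 0.1129×(-2.18122)=-0.24627, 0.09677×(-2.33537)=-0.22600.
Sum = -1.81358, so H' = 1.814.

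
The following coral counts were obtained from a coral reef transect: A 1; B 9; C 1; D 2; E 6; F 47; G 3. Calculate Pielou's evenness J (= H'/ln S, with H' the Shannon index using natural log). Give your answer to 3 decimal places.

Total N = 1+9+1+2+6+47+3 = 69, so the proportions are 0.01449, 0.13043, 0.01449, 0.02899, 0.08696, 0.68116, 0.04348 (working shown to 5 dp, full precision carried).
H' = −Σ pᵢ ln pᵢ = −((-0.06136) + (-0.26568) + (-0.06136) + (-0.10264) + (-0.21238) + (-0.26154) + (-0.13633)) = 1.10129.
With S = 7 species, ln S = 1.94591, so J = 1.10129/1.94591 = 0.56595, i.e. 0.566 to 3 decimal places.

0.566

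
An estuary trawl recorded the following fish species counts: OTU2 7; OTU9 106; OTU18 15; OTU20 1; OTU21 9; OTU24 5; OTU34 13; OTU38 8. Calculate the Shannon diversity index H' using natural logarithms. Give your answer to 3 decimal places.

1.281

Total N = 7+106+15+1+9+5+13+8 = 164, so the proportions are 0.04268, 0.64634, 0.09146, 0.0061, 0.05488, 0.03049, 0.07927, 0.04878 (working shown to 5 dp, full precision carried).
Each pᵢ ln pᵢ term: 0.04268×(-3.15396)=-0.13462, 0.64634×(-0.43643)=-0.28208, 0.09146×(-2.39182)=-0.21876, 0.0061×(-5.09987)=-0.03110, 0.05488×(-2.90264)=-0.15929, 0.03049×(-3.49043)=-0.10642, 0.07927×(-2.53492)=-0.20094, 0.04878×(-3.02042)=-0.14734.
Sum = -1.28054, so H' = 1.281.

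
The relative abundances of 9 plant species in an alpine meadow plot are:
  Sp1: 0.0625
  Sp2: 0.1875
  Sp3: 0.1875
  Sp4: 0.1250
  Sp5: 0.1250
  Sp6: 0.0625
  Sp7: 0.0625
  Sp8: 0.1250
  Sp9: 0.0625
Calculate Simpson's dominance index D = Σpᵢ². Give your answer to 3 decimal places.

D = 0.0625² + 0.1875² + 0.1875² + 0.125² + 0.125² + 0.0625² + 0.0625² + 0.125² + 0.0625² = 0.00391 + 0.03516 + 0.03516 + 0.01562 + 0.01562 + 0.00391 + 0.00391 + 0.01562 + 0.00391 = 0.13281 (working shown to 5 dp, full precision carried).
To 3 decimal places, D = 0.133.

0.133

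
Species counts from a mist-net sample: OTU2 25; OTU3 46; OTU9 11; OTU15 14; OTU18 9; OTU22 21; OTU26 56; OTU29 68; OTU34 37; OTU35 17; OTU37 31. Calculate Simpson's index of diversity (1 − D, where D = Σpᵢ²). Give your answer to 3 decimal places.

Total N = 25+46+11+14+9+21+56+68+37+17+31 = 335, so the proportions are 0.07463, 0.13731, 0.03284, 0.04179, 0.02687, 0.06269, 0.16716, 0.20299, 0.11045, 0.05075, 0.09254 (working shown to 5 dp, full precision carried).
D = 0.07463² + 0.13731² + 0.03284² + 0.04179² + 0.02687² + 0.06269² + 0.16716² + 0.20299² + 0.11045² + 0.05075² + 0.09254² = 0.00557 + 0.01885 + 0.00108 + 0.00175 + 0.00072 + 0.00393 + 0.02794 + 0.04120 + 0.01220 + 0.00258 + 0.00856 = 0.12438.
So 1 − D = 0.87562, i.e. 0.876 to 3 decimal places.

0.876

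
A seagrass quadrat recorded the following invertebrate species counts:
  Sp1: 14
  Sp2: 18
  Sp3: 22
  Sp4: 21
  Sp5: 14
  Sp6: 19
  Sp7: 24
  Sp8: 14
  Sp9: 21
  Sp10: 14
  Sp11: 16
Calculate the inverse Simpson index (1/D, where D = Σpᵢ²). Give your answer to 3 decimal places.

Total N = 14+18+22+21+14+19+24+14+21+14+16 = 197, so the proportions are 0.07106599, 0.09137056, 0.11167513, 0.10659898, 0.07106599, 0.0964467, 0.12182741, 0.07106599, 0.10659898, 0.07106599, 0.08121827 (working shown to 8 dp, full precision carried).
D = 0.07106599² + 0.09137056² + 0.11167513² + 0.10659898² + 0.07106599² + 0.0964467² + 0.12182741² + 0.07106599² + 0.10659898² + 0.07106599² + 0.08121827² = 0.00505037 + 0.00834858 + 0.01247133 + 0.01136334 + 0.00505037 + 0.00930197 + 0.01484192 + 0.00505037 + 0.01136334 + 0.00505037 + 0.00659641 = 0.09448839.
So 1/D = 10.58331, i.e. 10.583 to 3 decimal places.

10.583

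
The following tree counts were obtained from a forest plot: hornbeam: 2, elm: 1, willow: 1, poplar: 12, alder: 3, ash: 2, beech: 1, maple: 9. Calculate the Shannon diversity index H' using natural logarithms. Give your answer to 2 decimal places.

Total N = 2+1+1+12+3+2+1+9 = 31, so the proportions are 0.0645, 0.0323, 0.0323, 0.3871, 0.0968, 0.0645, 0.0323, 0.2903 (working shown to 4 dp, full precision carried).
Each pᵢ ln pᵢ term: 0.0645×(-2.7408)=-0.1768, 0.0323×(-3.4340)=-0.1108, 0.0323×(-3.4340)=-0.1108, 0.3871×(-0.9491)=-0.3674, 0.0968×(-2.3354)=-0.2260, 0.0645×(-2.7408)=-0.1768, 0.0323×(-3.4340)=-0.1108, 0.2903×(-1.2368)=-0.3591.
Sum = -1.6384, so H' = 1.64.

1.64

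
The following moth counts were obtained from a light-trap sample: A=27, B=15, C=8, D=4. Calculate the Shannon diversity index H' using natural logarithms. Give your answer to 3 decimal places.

1.178

Total N = 27+15+8+4 = 54, so the proportions are 0.5, 0.27778, 0.14815, 0.07407 (working shown to 5 dp, full precision carried).
Each pᵢ ln pᵢ term: 0.5×(-0.69315)=-0.34657, 0.27778×(-1.28093)=-0.35581, 0.14815×(-1.90954)=-0.28290, 0.07407×(-2.60269)=-0.19279.
Sum = -1.17808, so H' = 1.178.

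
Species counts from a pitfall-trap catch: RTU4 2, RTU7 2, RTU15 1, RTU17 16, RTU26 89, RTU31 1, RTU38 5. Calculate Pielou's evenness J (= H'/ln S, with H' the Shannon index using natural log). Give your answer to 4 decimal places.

0.4286

Total N = 2+2+1+16+89+1+5 = 116, so the proportions are 0.017241, 0.017241, 0.008621, 0.137931, 0.767241, 0.008621, 0.043103 (working shown to 6 dp, full precision carried).
H' = −Σ pᵢ ln pᵢ = −((-0.070008) + (-0.070008) + (-0.040979) + (-0.273242) + (-0.203284) + (-0.040979) + (-0.135524)) = 0.834023.
With S = 7 species, ln S = 1.945910, so J = 0.834023/1.945910 = 0.428603, i.e. 0.4286 to 4 decimal places.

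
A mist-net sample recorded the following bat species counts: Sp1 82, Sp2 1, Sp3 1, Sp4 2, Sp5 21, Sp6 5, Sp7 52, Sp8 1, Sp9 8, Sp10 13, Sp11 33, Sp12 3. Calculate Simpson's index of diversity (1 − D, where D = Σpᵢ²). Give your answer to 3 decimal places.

0.772

Total N = 82+1+1+2+21+5+52+1+8+13+33+3 = 222, so the proportions are 0.36937, 0.0045, 0.0045, 0.00901, 0.09459, 0.02252, 0.23423, 0.0045, 0.03604, 0.05856, 0.14865, 0.01351 (working shown to 5 dp, full precision carried).
D = 0.36937² + 0.0045² + 0.0045² + 0.00901² + 0.09459² + 0.02252² + 0.23423² + 0.0045² + 0.03604² + 0.05856² + 0.14865² + 0.01351² = 0.13643 + 0.00002 + 0.00002 + 0.00008 + 0.00895 + 0.00051 + 0.05487 + 0.00002 + 0.00130 + 0.00343 + 0.02210 + 0.00018 = 0.22790.
So 1 − D = 0.77210, i.e. 0.772 to 3 decimal places.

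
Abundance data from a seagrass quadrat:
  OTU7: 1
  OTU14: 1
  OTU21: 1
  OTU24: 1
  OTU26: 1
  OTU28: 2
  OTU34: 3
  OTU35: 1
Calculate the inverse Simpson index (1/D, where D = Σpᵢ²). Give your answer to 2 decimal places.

Total N = 1+1+1+1+1+2+3+1 = 11, so the proportions are 0.090909, 0.090909, 0.090909, 0.090909, 0.090909, 0.181818, 0.272727, 0.090909 (working shown to 6 dp, full precision carried).
D = 0.090909² + 0.090909² + 0.090909² + 0.090909² + 0.090909² + 0.181818² + 0.272727² + 0.090909² = 0.008264 + 0.008264 + 0.008264 + 0.008264 + 0.008264 + 0.033058 + 0.074380 + 0.008264 = 0.157025.
So 1/D = 6.3684, i.e. 6.37 to 2 decimal places.

6.37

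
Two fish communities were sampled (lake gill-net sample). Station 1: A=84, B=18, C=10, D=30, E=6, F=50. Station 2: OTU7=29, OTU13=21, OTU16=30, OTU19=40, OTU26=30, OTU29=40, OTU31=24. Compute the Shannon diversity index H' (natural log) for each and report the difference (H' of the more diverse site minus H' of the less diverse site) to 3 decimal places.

Station 1: N=198, proportions 0.42424, 0.09091, 0.05051, 0.15152, 0.0303, 0.25253, giving H' = 1.47196 (working shown to 5 dp, full precision carried).
Station 2: N=214, proportions 0.13551, 0.09813, 0.14019, 0.18692, 0.14019, 0.18692, 0.11215, giving H' = 1.92185.
Difference = |1.47196 − 1.92185| = 0.44989, i.e. 0.450 to 3 decimal places.

0.450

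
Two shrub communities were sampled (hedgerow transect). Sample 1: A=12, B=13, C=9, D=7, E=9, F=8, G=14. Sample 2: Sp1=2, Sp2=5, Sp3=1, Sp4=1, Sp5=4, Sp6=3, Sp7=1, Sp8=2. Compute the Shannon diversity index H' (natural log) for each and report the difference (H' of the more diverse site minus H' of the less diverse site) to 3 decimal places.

0.007

Sample 1: N=72, proportions 0.16667, 0.18056, 0.125, 0.09722, 0.125, 0.11111, 0.19444, giving H' = 1.91671 (working shown to 5 dp, full precision carried).
Sample 2: N=19, proportions 0.10526, 0.26316, 0.05263, 0.05263, 0.21053, 0.15789, 0.05263, 0.10526, giving H' = 1.90966.
Difference = |1.91671 − 1.90966| = 0.00705, i.e. 0.007 to 3 decimal places.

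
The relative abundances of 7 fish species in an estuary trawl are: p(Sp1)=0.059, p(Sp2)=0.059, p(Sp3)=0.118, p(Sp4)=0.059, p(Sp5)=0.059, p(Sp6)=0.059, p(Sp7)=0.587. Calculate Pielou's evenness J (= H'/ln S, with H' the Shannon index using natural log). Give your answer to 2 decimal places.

0.72

H' = −Σ pᵢ ln pᵢ = −((-0.1670) + (-0.1670) + (-0.2522) + (-0.1670) + (-0.1670) + (-0.1670) + (-0.3127)) = 1.3998 (working shown to 4 dp, full precision carried).
With S = 7 species, ln S = 1.9459, so J = 1.3998/1.9459 = 0.7194, i.e. 0.72 to 2 decimal places.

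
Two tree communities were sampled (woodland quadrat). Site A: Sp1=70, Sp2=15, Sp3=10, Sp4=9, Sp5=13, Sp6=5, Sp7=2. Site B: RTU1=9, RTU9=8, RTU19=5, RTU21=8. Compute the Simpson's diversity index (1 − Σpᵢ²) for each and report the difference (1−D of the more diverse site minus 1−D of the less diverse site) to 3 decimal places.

0.098

Site A: N=124, proportions 0.56452, 0.12097, 0.08065, 0.07258, 0.10484, 0.04032, 0.01613, giving 1−D = 0.64204 (working shown to 5 dp, full precision carried).
Site B: N=30, proportions 0.3, 0.26667, 0.16667, 0.26667, giving 1−D = 0.74000.
Difference = |0.64204 − 0.74000| = 0.09796, i.e. 0.098 to 3 decimal places.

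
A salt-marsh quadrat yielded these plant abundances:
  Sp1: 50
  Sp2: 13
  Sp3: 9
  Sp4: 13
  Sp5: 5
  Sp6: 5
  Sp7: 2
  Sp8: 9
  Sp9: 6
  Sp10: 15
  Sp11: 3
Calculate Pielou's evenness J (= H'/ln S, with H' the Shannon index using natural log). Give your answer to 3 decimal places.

0.830

Total N = 50+13+9+13+5+5+2+9+6+15+3 = 130, so the proportions are 0.38462, 0.1, 0.06923, 0.1, 0.03846, 0.03846, 0.01538, 0.06923, 0.04615, 0.11538, 0.02308 (working shown to 5 dp, full precision carried).
H' = −Σ pᵢ ln pᵢ = −((-0.36750) + (-0.23026) + (-0.18487) + (-0.23026) + (-0.12531) + (-0.12531) + (-0.06422) + (-0.18487) + (-0.14196) + (-0.24917) + (-0.08698)) = 1.99071.
With S = 11 species, ln S = 2.39790, so J = 1.99071/2.39790 = 0.83019, i.e. 0.830 to 3 decimal places.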